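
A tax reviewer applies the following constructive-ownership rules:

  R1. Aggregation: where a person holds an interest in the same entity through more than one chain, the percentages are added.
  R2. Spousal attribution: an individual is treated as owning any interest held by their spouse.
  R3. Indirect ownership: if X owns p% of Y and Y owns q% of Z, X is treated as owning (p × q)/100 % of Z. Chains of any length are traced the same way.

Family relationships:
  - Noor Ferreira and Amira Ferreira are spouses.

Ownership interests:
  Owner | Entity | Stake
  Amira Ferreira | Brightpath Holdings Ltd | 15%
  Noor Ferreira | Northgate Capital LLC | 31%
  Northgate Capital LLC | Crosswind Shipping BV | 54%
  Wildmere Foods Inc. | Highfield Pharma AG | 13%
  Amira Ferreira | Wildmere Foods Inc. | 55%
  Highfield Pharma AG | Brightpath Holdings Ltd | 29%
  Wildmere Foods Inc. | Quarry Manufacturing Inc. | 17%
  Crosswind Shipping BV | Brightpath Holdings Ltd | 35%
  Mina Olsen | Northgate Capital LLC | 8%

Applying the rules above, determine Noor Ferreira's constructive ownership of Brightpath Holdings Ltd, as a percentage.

22.9325%

By spousal attribution (R2), Noor Ferreira is treated as owning Amira Ferreira's 55% interest in Wildmere Foods Inc.
By spousal attribution (R2), Noor Ferreira is treated as owning Amira Ferreira's 15% interest in Brightpath Holdings Ltd.
Chain via Northgate Capital LLC → Crosswind Shipping BV (R3): 31% × 54% × 35% = 5.859% of Brightpath Holdings Ltd.
Chain via Wildmere Foods Inc. → Highfield Pharma AG (R3): 55% × 13% × 29% = 2.0735% of Brightpath Holdings Ltd.
Direct interest in Brightpath Holdings Ltd: 15%.
Aggregating (R1): 5.859% + 2.0735% + 15% = 22.9325%.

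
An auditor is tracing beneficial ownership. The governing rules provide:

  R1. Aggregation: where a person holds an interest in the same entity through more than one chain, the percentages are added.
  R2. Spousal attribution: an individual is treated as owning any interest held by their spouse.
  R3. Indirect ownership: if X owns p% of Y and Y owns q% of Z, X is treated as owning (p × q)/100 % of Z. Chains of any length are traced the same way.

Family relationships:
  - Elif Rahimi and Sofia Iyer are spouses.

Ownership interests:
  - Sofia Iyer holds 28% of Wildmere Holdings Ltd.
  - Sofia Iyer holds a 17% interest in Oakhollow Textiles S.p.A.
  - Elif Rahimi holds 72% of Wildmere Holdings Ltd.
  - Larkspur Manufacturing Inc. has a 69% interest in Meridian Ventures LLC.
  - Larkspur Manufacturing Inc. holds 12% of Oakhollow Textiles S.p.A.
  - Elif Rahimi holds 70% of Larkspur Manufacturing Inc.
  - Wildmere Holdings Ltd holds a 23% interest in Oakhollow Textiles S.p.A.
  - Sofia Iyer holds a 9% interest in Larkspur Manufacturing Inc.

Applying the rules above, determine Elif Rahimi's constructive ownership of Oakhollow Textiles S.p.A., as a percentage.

By spousal attribution (R2), Elif Rahimi is treated as also owning Sofia Iyer's interest in Larkspur Manufacturing Inc, giving 70% + 9% = 79%.
By spousal attribution (R2), Elif Rahimi is treated as also owning Sofia Iyer's interest in Wildmere Holdings Ltd, giving 72% + 28% = 100%.
By spousal attribution (R2), Elif Rahimi is treated as owning Sofia Iyer's 17% interest in Oakhollow Textiles S.p.A.
Chain via Larkspur Manufacturing Inc. (R3): 79% × 12% = 9.48% of Oakhollow Textiles S.p.A.
Chain via Wildmere Holdings Ltd (R3): 100% × 23% = 23% of Oakhollow Textiles S.p.A.
Direct interest in Oakhollow Textiles S.p.A: 17%.
Aggregating (R1): 9.48% + 23% + 17% = 49.48%.

49.48%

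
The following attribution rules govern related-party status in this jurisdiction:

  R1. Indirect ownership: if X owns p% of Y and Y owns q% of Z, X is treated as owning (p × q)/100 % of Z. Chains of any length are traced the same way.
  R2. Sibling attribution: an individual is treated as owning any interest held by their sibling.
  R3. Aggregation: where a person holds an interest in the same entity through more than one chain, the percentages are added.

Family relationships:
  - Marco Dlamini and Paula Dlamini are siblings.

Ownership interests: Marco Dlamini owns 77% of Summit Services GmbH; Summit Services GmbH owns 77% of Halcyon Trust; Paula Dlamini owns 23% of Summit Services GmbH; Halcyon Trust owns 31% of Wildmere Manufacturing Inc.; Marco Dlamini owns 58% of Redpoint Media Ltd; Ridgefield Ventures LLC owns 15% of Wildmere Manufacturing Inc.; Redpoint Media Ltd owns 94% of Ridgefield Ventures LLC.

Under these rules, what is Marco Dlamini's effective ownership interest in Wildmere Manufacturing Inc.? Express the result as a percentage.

By sibling attribution (R2), Marco Dlamini is treated as also owning Paula Dlamini's interest in Summit Services GmbH, giving 77% + 23% = 100%.
Chain via Summit Services GmbH → Halcyon Trust (R1): 100% × 77% × 31% = 23.87% of Wildmere Manufacturing Inc.
Chain via Redpoint Media Ltd → Ridgefield Ventures LLC (R1): 58% × 94% × 15% = 8.178% of Wildmere Manufacturing Inc.
Aggregating (R3): 23.87% + 8.178% = 32.048%.

32.048%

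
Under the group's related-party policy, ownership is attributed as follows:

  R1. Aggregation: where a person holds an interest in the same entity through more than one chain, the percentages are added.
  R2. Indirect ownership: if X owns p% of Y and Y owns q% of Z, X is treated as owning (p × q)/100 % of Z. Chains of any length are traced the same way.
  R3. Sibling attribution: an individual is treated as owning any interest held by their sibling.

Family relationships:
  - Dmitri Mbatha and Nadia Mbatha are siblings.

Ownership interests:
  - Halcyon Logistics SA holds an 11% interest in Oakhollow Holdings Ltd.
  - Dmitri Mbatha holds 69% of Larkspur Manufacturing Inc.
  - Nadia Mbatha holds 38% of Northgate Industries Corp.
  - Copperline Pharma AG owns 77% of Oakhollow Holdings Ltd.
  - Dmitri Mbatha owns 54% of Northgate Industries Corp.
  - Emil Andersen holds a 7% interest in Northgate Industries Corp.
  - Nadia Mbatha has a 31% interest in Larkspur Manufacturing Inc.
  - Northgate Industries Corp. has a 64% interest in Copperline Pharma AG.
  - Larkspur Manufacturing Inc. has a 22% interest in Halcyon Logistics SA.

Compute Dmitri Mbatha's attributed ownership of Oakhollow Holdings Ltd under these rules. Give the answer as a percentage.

47.7576%

By sibling attribution (R3), Dmitri Mbatha is treated as also owning Nadia Mbatha's interest in Northgate Industries Corp, giving 54% + 38% = 92%.
By sibling attribution (R3), Dmitri Mbatha is treated as also owning Nadia Mbatha's interest in Larkspur Manufacturing Inc, giving 69% + 31% = 100%.
Chain via Northgate Industries Corp. → Copperline Pharma AG (R2): 92% × 64% × 77% = 45.3376% of Oakhollow Holdings Ltd.
Chain via Larkspur Manufacturing Inc. → Halcyon Logistics SA (R2): 100% × 22% × 11% = 2.42% of Oakhollow Holdings Ltd.
Aggregating (R1): 45.3376% + 2.42% = 47.7576%.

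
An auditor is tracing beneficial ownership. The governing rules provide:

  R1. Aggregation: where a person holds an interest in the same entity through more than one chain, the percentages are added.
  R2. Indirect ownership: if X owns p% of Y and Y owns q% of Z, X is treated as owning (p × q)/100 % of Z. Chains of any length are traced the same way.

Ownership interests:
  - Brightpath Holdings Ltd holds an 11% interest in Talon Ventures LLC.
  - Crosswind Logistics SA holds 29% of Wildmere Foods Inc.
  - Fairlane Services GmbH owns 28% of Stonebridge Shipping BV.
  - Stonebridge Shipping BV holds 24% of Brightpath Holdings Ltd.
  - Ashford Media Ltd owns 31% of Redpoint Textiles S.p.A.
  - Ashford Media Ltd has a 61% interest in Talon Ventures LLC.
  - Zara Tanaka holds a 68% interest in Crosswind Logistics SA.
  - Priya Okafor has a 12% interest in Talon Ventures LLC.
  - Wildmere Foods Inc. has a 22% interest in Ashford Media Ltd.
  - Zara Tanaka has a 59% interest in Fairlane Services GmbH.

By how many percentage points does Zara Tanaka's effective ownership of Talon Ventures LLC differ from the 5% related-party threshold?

1.917448

Chain via Crosswind Logistics SA → Wildmere Foods Inc. → Ashford Media Ltd (R2): 68% × 29% × 22% × 61% = 2.646424% of Talon Ventures LLC.
Chain via Fairlane Services GmbH → Stonebridge Shipping BV → Brightpath Holdings Ltd (R2): 59% × 28% × 24% × 11% = 0.436128% of Talon Ventures LLC.
Aggregating (R1): 2.646424% + 0.436128% = 3.082552%.
3.082552% falls short of the 5% threshold by 1.917448 percentage points.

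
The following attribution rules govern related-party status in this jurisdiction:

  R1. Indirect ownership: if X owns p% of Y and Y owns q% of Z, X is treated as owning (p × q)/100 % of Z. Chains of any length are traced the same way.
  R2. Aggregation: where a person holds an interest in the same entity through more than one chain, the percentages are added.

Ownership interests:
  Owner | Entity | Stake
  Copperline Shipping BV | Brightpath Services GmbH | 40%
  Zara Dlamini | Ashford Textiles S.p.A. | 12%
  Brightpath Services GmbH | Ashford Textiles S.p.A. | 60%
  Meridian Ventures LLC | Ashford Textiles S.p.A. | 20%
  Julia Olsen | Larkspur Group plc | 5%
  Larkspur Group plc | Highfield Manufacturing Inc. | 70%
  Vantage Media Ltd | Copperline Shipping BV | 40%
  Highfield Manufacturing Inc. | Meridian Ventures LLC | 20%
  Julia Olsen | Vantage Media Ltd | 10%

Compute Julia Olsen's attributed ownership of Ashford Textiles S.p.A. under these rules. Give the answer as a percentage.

1.1%

Chain via Larkspur Group plc → Highfield Manufacturing Inc. → Meridian Ventures LLC (R1): 5% × 70% × 20% × 20% = 0.14% of Ashford Textiles S.p.A.
Chain via Vantage Media Ltd → Copperline Shipping BV → Brightpath Services GmbH (R1): 10% × 40% × 40% × 60% = 0.96% of Ashford Textiles S.p.A.
Aggregating (R2): 0.14% + 0.96% = 1.1%.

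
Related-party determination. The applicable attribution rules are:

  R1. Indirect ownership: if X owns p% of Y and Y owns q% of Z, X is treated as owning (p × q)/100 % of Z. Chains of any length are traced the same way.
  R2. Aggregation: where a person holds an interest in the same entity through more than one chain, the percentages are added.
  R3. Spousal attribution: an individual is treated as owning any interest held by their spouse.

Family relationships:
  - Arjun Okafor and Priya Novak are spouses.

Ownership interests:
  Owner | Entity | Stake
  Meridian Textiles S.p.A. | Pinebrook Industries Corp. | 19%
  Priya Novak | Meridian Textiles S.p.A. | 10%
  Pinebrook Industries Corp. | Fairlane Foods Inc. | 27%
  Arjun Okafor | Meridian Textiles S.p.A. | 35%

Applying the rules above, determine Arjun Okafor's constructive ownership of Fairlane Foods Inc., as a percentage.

2.3085%

By spousal attribution (R3), Arjun Okafor is treated as also owning Priya Novak's interest in Meridian Textiles S.p.A, giving 35% + 10% = 45%.
Chain via Meridian Textiles S.p.A. → Pinebrook Industries Corp. (R1): 45% × 19% × 27% = 2.3085% of Fairlane Foods Inc.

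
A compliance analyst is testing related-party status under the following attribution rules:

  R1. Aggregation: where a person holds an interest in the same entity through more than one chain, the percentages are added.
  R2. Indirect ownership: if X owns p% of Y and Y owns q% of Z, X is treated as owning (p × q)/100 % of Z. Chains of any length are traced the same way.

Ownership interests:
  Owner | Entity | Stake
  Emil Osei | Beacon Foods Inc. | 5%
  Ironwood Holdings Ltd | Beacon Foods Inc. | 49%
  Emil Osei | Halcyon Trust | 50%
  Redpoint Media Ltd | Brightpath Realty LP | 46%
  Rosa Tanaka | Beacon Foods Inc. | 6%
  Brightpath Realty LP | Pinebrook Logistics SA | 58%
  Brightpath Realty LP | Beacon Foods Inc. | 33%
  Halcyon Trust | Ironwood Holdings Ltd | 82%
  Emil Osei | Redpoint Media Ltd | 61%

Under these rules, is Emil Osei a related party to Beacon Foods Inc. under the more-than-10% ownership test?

Yes

Chain via Halcyon Trust → Ironwood Holdings Ltd (R2): 50% × 82% × 49% = 20.09% of Beacon Foods Inc.
Chain via Redpoint Media Ltd → Brightpath Realty LP (R2): 61% × 46% × 33% = 9.2598% of Beacon Foods Inc.
Direct interest in Beacon Foods Inc: 5%.
Aggregating (R1): 20.09% + 9.2598% + 5% = 34.3498%.
34.3498% exceeds the 10% threshold, so Emil is a related party to Beacon Foods Inc.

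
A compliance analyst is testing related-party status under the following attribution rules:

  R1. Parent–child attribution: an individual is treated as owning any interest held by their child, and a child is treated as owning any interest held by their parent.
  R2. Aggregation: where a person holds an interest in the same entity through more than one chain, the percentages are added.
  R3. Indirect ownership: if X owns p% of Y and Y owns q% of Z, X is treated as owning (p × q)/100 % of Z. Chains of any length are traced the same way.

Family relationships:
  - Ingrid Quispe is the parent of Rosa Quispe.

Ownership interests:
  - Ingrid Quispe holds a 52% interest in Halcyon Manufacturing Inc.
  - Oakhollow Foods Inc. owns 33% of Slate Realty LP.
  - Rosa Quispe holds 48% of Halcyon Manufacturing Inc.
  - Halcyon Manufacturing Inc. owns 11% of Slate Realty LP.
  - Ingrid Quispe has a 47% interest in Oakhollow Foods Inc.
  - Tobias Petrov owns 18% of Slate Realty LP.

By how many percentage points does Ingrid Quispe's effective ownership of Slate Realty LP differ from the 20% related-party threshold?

6.51

By parent–child attribution (R1), Ingrid Quispe is treated as also owning Rosa Quispe's interest in Halcyon Manufacturing Inc, giving 52% + 48% = 100%.
Chain via Halcyon Manufacturing Inc. (R3): 100% × 11% = 11% of Slate Realty LP.
Chain via Oakhollow Foods Inc. (R3): 47% × 33% = 15.51% of Slate Realty LP.
Aggregating (R2): 11% + 15.51% = 26.51%.
26.51% exceeds the 20% threshold by 6.51 percentage points.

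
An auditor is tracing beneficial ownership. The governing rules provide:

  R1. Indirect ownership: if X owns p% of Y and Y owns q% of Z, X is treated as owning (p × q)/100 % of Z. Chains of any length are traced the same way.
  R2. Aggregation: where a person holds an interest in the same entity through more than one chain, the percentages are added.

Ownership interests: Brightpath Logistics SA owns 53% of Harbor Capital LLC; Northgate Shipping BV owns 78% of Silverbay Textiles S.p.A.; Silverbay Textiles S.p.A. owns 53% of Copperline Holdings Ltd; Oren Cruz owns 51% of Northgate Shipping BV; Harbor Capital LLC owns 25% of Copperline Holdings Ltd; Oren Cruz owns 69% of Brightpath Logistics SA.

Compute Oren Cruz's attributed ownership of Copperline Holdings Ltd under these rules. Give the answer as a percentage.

Chain via Northgate Shipping BV → Silverbay Textiles S.p.A. (R1): 51% × 78% × 53% = 21.0834% of Copperline Holdings Ltd.
Chain via Brightpath Logistics SA → Harbor Capital LLC (R1): 69% × 53% × 25% = 9.1425% of Copperline Holdings Ltd.
Aggregating (R2): 21.0834% + 9.1425% = 30.2259%.

30.2259%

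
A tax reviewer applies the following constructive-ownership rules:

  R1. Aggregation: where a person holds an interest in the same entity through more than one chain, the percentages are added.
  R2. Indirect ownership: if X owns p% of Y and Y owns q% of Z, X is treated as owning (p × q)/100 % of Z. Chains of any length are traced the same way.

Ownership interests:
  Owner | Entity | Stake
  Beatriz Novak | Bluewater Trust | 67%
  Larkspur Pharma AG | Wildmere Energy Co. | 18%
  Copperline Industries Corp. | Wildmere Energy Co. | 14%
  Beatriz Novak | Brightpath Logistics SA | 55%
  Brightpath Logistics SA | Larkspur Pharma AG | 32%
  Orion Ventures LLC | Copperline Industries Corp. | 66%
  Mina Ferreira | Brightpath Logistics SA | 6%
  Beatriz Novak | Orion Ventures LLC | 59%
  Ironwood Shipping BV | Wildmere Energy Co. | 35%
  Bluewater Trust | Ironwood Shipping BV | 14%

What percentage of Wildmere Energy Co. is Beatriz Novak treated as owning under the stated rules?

11.9026%

Chain via Orion Ventures LLC → Copperline Industries Corp. (R2): 59% × 66% × 14% = 5.4516% of Wildmere Energy Co.
Chain via Brightpath Logistics SA → Larkspur Pharma AG (R2): 55% × 32% × 18% = 3.168% of Wildmere Energy Co.
Chain via Bluewater Trust → Ironwood Shipping BV (R2): 67% × 14% × 35% = 3.283% of Wildmere Energy Co.
Aggregating (R1): 5.4516% + 3.168% + 3.283% = 11.9026%.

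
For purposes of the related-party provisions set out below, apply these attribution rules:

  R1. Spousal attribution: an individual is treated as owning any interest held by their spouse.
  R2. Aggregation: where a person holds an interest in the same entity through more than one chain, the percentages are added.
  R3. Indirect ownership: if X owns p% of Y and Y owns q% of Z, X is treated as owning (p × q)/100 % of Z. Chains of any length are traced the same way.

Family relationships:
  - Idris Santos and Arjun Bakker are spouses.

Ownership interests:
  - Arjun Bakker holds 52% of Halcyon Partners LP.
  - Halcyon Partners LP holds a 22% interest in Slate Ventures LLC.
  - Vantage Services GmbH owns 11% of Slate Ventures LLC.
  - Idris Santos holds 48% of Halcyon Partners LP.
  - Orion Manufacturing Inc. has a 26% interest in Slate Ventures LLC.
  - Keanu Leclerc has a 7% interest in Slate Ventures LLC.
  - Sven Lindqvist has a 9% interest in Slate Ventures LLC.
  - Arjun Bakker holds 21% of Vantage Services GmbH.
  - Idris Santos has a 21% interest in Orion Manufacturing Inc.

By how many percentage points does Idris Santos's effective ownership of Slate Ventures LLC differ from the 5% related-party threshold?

24.77

By spousal attribution (R1), Idris Santos is treated as also owning Arjun Bakker's interest in Halcyon Partners LP, giving 48% + 52% = 100%.
By spousal attribution (R1), Idris Santos is treated as owning Arjun Bakker's 21% interest in Vantage Services GmbH.
Chain via Orion Manufacturing Inc. (R3): 21% × 26% = 5.46% of Slate Ventures LLC.
Chain via Halcyon Partners LP (R3): 100% × 22% = 22% of Slate Ventures LLC.
Chain via Vantage Services GmbH (R3): 21% × 11% = 2.31% of Slate Ventures LLC.
Aggregating (R2): 5.46% + 22% + 2.31% = 29.77%.
29.77% exceeds the 5% threshold by 24.77 percentage points.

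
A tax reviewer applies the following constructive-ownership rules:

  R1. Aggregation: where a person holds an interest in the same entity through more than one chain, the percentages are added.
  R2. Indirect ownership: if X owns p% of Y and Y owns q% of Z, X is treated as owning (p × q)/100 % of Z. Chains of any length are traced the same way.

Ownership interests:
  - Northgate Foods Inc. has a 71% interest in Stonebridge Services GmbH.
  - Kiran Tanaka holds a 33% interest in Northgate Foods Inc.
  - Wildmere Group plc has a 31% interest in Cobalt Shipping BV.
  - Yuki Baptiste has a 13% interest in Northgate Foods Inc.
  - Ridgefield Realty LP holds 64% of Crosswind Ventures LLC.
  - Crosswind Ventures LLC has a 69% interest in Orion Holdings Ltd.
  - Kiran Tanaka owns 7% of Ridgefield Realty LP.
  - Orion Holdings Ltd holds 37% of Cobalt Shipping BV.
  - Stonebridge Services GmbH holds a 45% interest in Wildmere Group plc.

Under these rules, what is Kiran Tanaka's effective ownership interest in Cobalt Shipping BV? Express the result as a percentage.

Chain via Ridgefield Realty LP → Crosswind Ventures LLC → Orion Holdings Ltd (R2): 7% × 64% × 69% × 37% = 1.143744% of Cobalt Shipping BV.
Chain via Northgate Foods Inc. → Stonebridge Services GmbH → Wildmere Group plc (R2): 33% × 71% × 45% × 31% = 3.268485% of Cobalt Shipping BV.
Aggregating (R1): 1.143744% + 3.268485% = 4.412229%.

4.412229%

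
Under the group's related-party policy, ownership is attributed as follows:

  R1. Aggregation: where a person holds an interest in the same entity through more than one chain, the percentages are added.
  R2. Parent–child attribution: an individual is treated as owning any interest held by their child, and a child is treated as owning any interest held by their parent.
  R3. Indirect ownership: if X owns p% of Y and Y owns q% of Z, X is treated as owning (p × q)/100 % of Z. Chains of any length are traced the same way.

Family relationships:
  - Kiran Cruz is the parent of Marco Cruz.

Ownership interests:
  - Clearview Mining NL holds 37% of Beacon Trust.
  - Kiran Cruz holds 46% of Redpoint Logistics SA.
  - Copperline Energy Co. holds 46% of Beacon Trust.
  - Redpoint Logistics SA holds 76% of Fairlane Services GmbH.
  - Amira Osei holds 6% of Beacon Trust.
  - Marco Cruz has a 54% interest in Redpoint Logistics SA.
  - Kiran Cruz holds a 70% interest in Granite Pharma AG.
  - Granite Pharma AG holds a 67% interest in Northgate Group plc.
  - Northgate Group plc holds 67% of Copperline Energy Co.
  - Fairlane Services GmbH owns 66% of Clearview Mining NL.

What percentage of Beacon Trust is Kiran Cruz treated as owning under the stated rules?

33.01378%

By parent–child attribution (R2), Kiran Cruz is treated as also owning Marco Cruz's interest in Redpoint Logistics SA, giving 46% + 54% = 100%.
Chain via Granite Pharma AG → Northgate Group plc → Copperline Energy Co. (R3): 70% × 67% × 67% × 46% = 14.45458% of Beacon Trust.
Chain via Redpoint Logistics SA → Fairlane Services GmbH → Clearview Mining NL (R3): 100% × 76% × 66% × 37% = 18.5592% of Beacon Trust.
Aggregating (R1): 14.45458% + 18.5592% = 33.01378%.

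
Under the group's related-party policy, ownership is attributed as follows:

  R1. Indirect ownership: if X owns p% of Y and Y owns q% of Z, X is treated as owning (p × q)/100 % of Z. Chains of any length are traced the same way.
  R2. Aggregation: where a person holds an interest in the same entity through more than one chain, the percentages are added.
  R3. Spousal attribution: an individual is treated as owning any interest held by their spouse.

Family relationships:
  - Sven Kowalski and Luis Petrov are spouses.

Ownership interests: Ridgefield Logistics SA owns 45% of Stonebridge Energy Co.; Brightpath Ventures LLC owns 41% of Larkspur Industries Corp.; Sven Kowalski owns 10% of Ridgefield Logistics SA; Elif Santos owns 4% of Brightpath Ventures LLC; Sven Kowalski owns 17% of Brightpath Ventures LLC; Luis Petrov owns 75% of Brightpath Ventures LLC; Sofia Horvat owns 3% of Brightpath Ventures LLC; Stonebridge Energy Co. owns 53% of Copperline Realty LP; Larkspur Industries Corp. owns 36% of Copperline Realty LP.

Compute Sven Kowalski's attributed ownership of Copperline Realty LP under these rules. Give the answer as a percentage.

15.9642%

By spousal attribution (R3), Sven Kowalski is treated as also owning Luis Petrov's interest in Brightpath Ventures LLC, giving 17% + 75% = 92%.
Chain via Ridgefield Logistics SA → Stonebridge Energy Co. (R1): 10% × 45% × 53% = 2.385% of Copperline Realty LP.
Chain via Brightpath Ventures LLC → Larkspur Industries Corp. (R1): 92% × 41% × 36% = 13.5792% of Copperline Realty LP.
Aggregating (R2): 2.385% + 13.5792% = 15.9642%.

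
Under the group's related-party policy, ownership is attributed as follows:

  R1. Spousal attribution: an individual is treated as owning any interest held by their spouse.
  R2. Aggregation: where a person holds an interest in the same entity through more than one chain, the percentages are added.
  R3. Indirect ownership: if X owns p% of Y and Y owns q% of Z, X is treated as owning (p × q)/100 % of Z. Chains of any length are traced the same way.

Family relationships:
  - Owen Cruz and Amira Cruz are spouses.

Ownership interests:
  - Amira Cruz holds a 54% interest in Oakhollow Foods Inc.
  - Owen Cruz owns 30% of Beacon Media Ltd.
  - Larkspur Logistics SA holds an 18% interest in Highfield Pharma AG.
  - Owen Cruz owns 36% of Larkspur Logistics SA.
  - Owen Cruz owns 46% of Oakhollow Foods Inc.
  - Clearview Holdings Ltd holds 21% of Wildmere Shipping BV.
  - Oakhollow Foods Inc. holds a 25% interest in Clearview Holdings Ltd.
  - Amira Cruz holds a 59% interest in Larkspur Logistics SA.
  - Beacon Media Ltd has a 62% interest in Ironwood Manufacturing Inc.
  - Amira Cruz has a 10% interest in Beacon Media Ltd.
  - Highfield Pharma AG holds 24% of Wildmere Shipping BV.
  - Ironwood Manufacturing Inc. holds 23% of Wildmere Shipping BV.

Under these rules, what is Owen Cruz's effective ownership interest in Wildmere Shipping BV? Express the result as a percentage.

By spousal attribution (R1), Owen Cruz is treated as also owning Amira Cruz's interest in Larkspur Logistics SA, giving 36% + 59% = 95%.
By spousal attribution (R1), Owen Cruz is treated as also owning Amira Cruz's interest in Oakhollow Foods Inc, giving 46% + 54% = 100%.
By spousal attribution (R1), Owen Cruz is treated as also owning Amira Cruz's interest in Beacon Media Ltd, giving 30% + 10% = 40%.
Chain via Larkspur Logistics SA → Highfield Pharma AG (R3): 95% × 18% × 24% = 4.104% of Wildmere Shipping BV.
Chain via Oakhollow Foods Inc. → Clearview Holdings Ltd (R3): 100% × 25% × 21% = 5.25% of Wildmere Shipping BV.
Chain via Beacon Media Ltd → Ironwood Manufacturing Inc. (R3): 40% × 62% × 23% = 5.704% of Wildmere Shipping BV.
Aggregating (R2): 4.104% + 5.25% + 5.704% = 15.058%.

15.058%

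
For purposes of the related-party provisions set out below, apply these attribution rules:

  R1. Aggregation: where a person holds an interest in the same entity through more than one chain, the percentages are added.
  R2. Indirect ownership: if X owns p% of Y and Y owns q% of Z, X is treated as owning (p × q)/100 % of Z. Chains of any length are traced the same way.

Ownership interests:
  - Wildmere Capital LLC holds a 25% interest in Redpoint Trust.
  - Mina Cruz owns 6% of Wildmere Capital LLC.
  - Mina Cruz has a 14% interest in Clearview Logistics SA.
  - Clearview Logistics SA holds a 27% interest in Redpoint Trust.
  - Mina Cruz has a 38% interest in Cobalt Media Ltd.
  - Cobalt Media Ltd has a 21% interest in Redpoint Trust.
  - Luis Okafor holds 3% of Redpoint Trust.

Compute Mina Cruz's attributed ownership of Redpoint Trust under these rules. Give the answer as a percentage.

13.26%

Chain via Clearview Logistics SA (R2): 14% × 27% = 3.78% of Redpoint Trust.
Chain via Wildmere Capital LLC (R2): 6% × 25% = 1.5% of Redpoint Trust.
Chain via Cobalt Media Ltd (R2): 38% × 21% = 7.98% of Redpoint Trust.
Aggregating (R1): 3.78% + 1.5% + 7.98% = 13.26%.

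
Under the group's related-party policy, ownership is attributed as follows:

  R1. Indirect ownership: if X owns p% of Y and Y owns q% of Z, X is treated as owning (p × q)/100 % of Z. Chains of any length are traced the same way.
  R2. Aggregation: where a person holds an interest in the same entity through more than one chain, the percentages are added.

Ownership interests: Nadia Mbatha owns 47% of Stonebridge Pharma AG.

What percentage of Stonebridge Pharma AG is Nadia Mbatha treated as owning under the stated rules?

Direct interest in Stonebridge Pharma AG: 47%.

47%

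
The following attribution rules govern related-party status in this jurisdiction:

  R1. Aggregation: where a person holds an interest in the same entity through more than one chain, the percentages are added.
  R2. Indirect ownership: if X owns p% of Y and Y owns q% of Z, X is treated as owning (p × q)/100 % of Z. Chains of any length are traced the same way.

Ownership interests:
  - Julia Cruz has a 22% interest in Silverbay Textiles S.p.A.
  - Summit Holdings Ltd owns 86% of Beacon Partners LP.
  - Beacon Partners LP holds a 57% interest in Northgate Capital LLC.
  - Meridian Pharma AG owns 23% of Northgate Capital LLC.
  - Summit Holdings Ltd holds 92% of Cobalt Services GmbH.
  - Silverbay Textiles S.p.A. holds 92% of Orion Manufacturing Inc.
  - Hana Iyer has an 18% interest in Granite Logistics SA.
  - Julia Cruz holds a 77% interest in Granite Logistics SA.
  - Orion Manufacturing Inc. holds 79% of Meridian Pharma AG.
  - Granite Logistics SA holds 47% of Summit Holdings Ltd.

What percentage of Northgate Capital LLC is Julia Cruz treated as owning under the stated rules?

21.417946%

Chain via Silverbay Textiles S.p.A. → Orion Manufacturing Inc. → Meridian Pharma AG (R2): 22% × 92% × 79% × 23% = 3.677608% of Northgate Capital LLC.
Chain via Granite Logistics SA → Summit Holdings Ltd → Beacon Partners LP (R2): 77% × 47% × 86% × 57% = 17.740338% of Northgate Capital LLC.
Aggregating (R1): 3.677608% + 17.740338% = 21.417946%.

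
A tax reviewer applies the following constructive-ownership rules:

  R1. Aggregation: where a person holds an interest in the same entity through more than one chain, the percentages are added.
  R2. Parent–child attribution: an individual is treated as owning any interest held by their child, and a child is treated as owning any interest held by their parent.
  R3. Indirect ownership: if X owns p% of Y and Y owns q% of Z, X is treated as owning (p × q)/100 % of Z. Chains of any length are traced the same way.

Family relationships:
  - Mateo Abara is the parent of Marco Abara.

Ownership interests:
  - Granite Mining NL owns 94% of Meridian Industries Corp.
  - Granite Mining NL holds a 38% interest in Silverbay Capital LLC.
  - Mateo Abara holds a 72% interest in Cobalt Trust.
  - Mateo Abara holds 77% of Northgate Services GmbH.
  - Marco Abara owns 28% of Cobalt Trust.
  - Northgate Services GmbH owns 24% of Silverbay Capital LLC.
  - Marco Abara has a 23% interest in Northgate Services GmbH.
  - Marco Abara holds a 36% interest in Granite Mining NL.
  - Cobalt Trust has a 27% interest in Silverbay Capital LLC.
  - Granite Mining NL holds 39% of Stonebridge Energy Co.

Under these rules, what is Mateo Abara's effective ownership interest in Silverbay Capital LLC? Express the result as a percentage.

64.68%

By parent–child attribution (R2), Mateo Abara is treated as also owning Marco Abara's interest in Cobalt Trust, giving 72% + 28% = 100%.
By parent–child attribution (R2), Mateo Abara is treated as also owning Marco Abara's interest in Northgate Services GmbH, giving 77% + 23% = 100%.
By parent–child attribution (R2), Mateo Abara is treated as owning Marco Abara's 36% interest in Granite Mining NL.
Chain via Cobalt Trust (R3): 100% × 27% = 27% of Silverbay Capital LLC.
Chain via Northgate Services GmbH (R3): 100% × 24% = 24% of Silverbay Capital LLC.
Chain via Granite Mining NL (R3): 36% × 38% = 13.68% of Silverbay Capital LLC.
Aggregating (R1): 27% + 24% + 13.68% = 64.68%.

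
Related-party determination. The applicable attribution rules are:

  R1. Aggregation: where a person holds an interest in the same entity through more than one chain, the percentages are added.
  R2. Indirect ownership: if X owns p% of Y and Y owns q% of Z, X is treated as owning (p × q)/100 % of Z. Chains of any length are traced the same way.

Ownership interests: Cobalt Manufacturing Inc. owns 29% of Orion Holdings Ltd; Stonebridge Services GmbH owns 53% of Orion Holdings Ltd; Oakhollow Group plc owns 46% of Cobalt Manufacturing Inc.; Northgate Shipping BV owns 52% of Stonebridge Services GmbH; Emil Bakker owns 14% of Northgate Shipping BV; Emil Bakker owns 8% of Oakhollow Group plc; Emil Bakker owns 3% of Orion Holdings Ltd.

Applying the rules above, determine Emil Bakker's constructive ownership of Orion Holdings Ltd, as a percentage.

7.9256%

Chain via Northgate Shipping BV → Stonebridge Services GmbH (R2): 14% × 52% × 53% = 3.8584% of Orion Holdings Ltd.
Chain via Oakhollow Group plc → Cobalt Manufacturing Inc. (R2): 8% × 46% × 29% = 1.0672% of Orion Holdings Ltd.
Direct interest in Orion Holdings Ltd: 3%.
Aggregating (R1): 3.8584% + 1.0672% + 3% = 7.9256%.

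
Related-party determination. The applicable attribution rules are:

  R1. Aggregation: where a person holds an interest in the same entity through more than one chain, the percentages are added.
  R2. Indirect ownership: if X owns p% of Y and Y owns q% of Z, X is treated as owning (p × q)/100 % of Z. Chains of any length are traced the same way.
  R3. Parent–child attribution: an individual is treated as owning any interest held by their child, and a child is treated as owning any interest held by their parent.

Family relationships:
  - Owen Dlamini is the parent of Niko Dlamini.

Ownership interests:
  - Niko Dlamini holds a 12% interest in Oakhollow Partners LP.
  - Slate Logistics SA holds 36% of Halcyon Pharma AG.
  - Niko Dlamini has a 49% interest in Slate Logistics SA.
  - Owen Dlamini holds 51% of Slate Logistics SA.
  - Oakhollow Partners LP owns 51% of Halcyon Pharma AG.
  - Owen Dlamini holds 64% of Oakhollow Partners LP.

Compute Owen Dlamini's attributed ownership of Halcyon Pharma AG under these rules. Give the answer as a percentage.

By parent–child attribution (R3), Owen Dlamini is treated as also owning Niko Dlamini's interest in Slate Logistics SA, giving 51% + 49% = 100%.
By parent–child attribution (R3), Owen Dlamini is treated as also owning Niko Dlamini's interest in Oakhollow Partners LP, giving 64% + 12% = 76%.
Chain via Slate Logistics SA (R2): 100% × 36% = 36% of Halcyon Pharma AG.
Chain via Oakhollow Partners LP (R2): 76% × 51% = 38.76% of Halcyon Pharma AG.
Aggregating (R1): 36% + 38.76% = 74.76%.

74.76%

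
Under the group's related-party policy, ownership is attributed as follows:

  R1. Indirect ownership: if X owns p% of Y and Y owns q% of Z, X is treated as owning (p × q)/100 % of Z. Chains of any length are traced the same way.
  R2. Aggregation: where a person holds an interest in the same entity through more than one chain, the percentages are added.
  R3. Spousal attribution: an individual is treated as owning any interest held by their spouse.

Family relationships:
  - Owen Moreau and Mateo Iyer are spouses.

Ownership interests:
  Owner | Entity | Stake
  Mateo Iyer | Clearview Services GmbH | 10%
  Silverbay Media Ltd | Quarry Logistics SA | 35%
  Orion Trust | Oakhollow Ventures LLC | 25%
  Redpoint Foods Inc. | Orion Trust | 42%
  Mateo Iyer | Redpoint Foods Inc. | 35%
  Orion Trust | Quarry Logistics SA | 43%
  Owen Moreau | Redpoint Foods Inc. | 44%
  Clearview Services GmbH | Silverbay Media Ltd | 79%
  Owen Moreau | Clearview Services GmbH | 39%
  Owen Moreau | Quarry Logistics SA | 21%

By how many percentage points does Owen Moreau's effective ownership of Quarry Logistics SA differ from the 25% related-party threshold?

By spousal attribution (R3), Owen Moreau is treated as also owning Mateo Iyer's interest in Redpoint Foods Inc, giving 44% + 35% = 79%.
By spousal attribution (R3), Owen Moreau is treated as also owning Mateo Iyer's interest in Clearview Services GmbH, giving 39% + 10% = 49%.
Chain via Redpoint Foods Inc. → Orion Trust (R1): 79% × 42% × 43% = 14.2674% of Quarry Logistics SA.
Chain via Clearview Services GmbH → Silverbay Media Ltd (R1): 49% × 79% × 35% = 13.5485% of Quarry Logistics SA.
Direct interest in Quarry Logistics SA: 21%.
Aggregating (R2): 14.2674% + 13.5485% + 21% = 48.8159%.
48.8159% exceeds the 25% threshold by 23.8159 percentage points.

23.8159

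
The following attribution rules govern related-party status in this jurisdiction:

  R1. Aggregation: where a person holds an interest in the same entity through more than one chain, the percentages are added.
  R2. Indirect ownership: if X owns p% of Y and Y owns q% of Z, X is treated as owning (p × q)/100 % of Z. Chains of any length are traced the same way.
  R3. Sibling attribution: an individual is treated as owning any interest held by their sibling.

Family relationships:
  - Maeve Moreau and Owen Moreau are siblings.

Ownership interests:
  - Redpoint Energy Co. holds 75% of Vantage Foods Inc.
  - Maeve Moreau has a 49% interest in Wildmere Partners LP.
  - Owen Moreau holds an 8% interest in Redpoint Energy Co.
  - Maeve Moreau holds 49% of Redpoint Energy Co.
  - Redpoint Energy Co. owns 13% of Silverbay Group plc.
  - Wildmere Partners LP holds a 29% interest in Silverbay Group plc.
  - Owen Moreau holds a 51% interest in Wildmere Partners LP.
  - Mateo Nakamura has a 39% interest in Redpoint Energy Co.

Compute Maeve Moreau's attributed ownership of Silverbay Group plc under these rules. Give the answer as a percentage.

36.41%

By sibling attribution (R3), Maeve Moreau is treated as also owning Owen Moreau's interest in Wildmere Partners LP, giving 49% + 51% = 100%.
By sibling attribution (R3), Maeve Moreau is treated as also owning Owen Moreau's interest in Redpoint Energy Co, giving 49% + 8% = 57%.
Chain via Wildmere Partners LP (R2): 100% × 29% = 29% of Silverbay Group plc.
Chain via Redpoint Energy Co. (R2): 57% × 13% = 7.41% of Silverbay Group plc.
Aggregating (R1): 29% + 7.41% = 36.41%.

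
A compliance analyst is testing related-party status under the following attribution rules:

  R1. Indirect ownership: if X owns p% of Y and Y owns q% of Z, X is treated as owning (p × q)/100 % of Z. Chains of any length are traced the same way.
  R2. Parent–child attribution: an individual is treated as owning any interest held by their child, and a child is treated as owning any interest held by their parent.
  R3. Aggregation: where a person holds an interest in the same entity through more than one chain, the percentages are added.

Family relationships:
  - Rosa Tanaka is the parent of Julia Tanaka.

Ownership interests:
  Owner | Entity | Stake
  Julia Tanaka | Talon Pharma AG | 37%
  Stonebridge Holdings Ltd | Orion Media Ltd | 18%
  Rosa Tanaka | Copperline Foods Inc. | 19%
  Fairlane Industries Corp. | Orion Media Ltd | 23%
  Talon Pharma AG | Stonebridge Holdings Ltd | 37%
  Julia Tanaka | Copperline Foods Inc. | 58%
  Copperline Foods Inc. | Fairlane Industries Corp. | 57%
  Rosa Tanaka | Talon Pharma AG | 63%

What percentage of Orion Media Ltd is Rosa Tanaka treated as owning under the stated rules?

16.7547%

By parent–child attribution (R2), Rosa Tanaka is treated as also owning Julia Tanaka's interest in Talon Pharma AG, giving 63% + 37% = 100%.
By parent–child attribution (R2), Rosa Tanaka is treated as also owning Julia Tanaka's interest in Copperline Foods Inc, giving 19% + 58% = 77%.
Chain via Talon Pharma AG → Stonebridge Holdings Ltd (R1): 100% × 37% × 18% = 6.66% of Orion Media Ltd.
Chain via Copperline Foods Inc. → Fairlane Industries Corp. (R1): 77% × 57% × 23% = 10.0947% of Orion Media Ltd.
Aggregating (R3): 6.66% + 10.0947% = 16.7547%.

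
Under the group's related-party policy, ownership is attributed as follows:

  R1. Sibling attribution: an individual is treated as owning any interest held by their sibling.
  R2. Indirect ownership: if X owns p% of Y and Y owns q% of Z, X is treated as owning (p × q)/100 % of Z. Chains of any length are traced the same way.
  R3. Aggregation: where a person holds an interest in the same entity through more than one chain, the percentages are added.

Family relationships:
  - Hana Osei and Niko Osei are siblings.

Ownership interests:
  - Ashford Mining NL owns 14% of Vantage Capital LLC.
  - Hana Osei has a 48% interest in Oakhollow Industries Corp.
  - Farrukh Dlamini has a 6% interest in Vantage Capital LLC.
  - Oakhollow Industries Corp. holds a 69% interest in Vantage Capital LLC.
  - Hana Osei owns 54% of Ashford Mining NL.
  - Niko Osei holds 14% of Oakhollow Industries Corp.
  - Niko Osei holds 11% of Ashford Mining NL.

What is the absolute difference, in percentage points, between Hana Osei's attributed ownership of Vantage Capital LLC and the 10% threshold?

41.88

By sibling attribution (R1), Hana Osei is treated as also owning Niko Osei's interest in Oakhollow Industries Corp, giving 48% + 14% = 62%.
By sibling attribution (R1), Hana Osei is treated as also owning Niko Osei's interest in Ashford Mining NL, giving 54% + 11% = 65%.
Chain via Oakhollow Industries Corp. (R2): 62% × 69% = 42.78% of Vantage Capital LLC.
Chain via Ashford Mining NL (R2): 65% × 14% = 9.1% of Vantage Capital LLC.
Aggregating (R3): 42.78% + 9.1% = 51.88%.
51.88% exceeds the 10% threshold by 41.88 percentage points.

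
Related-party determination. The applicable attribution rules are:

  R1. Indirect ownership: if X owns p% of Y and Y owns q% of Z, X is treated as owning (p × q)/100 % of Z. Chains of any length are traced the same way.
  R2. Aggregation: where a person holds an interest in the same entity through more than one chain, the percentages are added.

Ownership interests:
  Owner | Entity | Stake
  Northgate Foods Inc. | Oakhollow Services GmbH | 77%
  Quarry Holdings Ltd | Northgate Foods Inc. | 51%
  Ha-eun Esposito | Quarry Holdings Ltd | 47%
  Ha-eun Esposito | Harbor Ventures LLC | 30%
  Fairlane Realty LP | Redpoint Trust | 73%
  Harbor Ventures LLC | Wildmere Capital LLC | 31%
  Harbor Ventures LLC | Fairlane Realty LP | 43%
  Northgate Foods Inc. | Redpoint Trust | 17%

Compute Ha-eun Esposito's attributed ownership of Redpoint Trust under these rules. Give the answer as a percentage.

13.4919%

Chain via Quarry Holdings Ltd → Northgate Foods Inc. (R1): 47% × 51% × 17% = 4.0749% of Redpoint Trust.
Chain via Harbor Ventures LLC → Fairlane Realty LP (R1): 30% × 43% × 73% = 9.417% of Redpoint Trust.
Aggregating (R2): 4.0749% + 9.417% = 13.4919%.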